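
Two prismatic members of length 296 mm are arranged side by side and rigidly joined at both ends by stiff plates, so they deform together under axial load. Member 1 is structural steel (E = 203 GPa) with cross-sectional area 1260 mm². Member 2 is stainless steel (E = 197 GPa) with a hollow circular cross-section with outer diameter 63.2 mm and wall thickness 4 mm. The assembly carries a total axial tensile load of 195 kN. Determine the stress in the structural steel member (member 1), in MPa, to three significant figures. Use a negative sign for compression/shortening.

98.4 MPa

A_2 = 743.9 mm².
Equal strain + equilibrium ⇒ each member carries load in proportion to AE: A₁E₁ = 255800000 N, A₂E₂ = 146600000 N, ΣAE = 402300000 N.
σ₁ = P·E₁/ΣAE = 195000·203000/402300000 = 98.39 MPa.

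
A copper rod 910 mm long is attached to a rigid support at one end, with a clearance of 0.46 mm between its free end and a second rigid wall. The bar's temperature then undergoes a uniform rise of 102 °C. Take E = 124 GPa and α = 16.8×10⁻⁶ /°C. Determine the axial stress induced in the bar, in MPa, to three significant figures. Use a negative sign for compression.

Free thermal expansion αLΔT = 16.8e-6 · 910 · 102 = 1.559 mm.
The walls engage after the gap closes; constrained expansion = 1.559 − 0.46 = 1.099 mm.
The walls impose strain ε = −(1.099)/910 = -1.2081e-03; σ = Eε = 124000 · -1.2081e-03 = -149.8 MPa.

-150 MPa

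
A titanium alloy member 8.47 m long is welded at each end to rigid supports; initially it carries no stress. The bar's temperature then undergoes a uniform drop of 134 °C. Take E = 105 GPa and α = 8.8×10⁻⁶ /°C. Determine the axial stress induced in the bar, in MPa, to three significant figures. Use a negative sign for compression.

124 MPa

Free thermal expansion αLΔT = 8.8e-6 · 8470 · -134 = -9.988 mm.
The walls impose strain ε = −(-9.988)/8470 = 1.1792e-03; σ = Eε = 105000 · 1.1792e-03 = 123.8 MPa.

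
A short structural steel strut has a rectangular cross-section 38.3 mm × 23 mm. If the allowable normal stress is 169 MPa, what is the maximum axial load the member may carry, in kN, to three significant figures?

149 kN

A = 880.9 mm².
P_max = σ_allow · A = 169 · 880.9 = 148900 N = 148.9 kN.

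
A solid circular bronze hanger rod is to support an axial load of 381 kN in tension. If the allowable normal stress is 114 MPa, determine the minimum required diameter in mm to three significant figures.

Required area A ≥ P/σ_allow = 381000/114 = 3342 mm².
For a solid circular section, d ≥ √(4A/π) = 65.23 mm.

65.2 mm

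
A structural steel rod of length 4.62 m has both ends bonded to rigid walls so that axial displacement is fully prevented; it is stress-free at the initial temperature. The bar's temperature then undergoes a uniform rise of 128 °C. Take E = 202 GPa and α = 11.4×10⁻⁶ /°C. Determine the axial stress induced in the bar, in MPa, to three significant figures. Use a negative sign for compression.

-295 MPa

Free thermal expansion αLΔT = 11.4e-6 · 4620 · 128 = 6.742 mm.
The walls impose strain ε = −(6.742)/4620 = -1.4592e-03; σ = Eε = 202000 · -1.4592e-03 = -294.8 MPa.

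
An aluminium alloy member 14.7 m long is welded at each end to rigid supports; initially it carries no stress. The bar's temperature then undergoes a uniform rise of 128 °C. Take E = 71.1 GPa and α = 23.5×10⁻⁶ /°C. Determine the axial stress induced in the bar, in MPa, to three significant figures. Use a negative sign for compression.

-214 MPa

Free thermal expansion αLΔT = 23.5e-6 · 14700 · 128 = 44.22 mm.
The walls impose strain ε = −(44.22)/14700 = -3.0080e-03; σ = Eε = 71100 · -3.0080e-03 = -213.9 MPa.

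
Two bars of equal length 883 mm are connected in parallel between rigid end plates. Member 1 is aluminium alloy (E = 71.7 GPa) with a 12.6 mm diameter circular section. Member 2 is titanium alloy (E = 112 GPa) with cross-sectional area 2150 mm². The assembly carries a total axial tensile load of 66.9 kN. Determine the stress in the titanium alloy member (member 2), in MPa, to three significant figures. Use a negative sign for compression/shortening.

A_1 = 124.7 mm².
Equal strain + equilibrium ⇒ each member carries load in proportion to AE: A₁E₁ = 8940000 N, A₂E₂ = 240800000 N, ΣAE = 249700000 N.
σ₂ = P·E₂/ΣAE = 66900·112000/249700000 = 30 MPa.

30.0 MPa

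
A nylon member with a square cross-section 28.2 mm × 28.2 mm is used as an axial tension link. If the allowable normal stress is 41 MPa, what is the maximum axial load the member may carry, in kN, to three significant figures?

A = 795.2 mm².
P_max = σ_allow · A = 41 · 795.2 = 32600 N = 32.6 kN.

32.6 kN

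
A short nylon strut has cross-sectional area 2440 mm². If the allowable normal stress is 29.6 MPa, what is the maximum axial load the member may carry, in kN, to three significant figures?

72.2 kN

P_max = σ_allow · A = 29.6 · 2440 = 72220 N = 72.22 kN.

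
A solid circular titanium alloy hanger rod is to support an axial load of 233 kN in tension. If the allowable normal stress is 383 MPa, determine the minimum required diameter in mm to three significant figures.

Required area A ≥ P/σ_allow = 233000/383 = 608.4 mm².
For a solid circular section, d ≥ √(4A/π) = 27.83 mm.

27.8 mm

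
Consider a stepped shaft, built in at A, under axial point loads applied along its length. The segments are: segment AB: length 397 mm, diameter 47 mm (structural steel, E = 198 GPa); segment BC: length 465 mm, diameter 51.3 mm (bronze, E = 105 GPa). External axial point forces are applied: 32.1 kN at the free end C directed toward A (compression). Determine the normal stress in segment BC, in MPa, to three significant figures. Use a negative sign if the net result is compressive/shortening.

Internal axial forces (sectioning from the free end, tension +): N_BC = -32.1 kN, N_AB = -32.1 kN.
A_BC = 2067 mm².
σ_BC = N_BC/A_BC = -32100/2067 = -15.53 MPa.

-15.5 MPa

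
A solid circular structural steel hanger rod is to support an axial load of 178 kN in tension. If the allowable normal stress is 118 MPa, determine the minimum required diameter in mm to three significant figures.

Required area A ≥ P/σ_allow = 178000/118 = 1508 mm².
For a solid circular section, d ≥ √(4A/π) = 43.83 mm.

43.8 mm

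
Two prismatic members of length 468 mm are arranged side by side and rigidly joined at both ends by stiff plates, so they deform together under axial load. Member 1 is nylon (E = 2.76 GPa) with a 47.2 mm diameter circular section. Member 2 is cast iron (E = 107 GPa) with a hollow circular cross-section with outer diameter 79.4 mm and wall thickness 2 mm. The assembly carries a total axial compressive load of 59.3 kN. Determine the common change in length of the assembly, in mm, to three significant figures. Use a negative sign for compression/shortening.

-0.488 mm

A_1 = 1750 mm².
A_2 = 486.3 mm².
Equal strain + equilibrium ⇒ each member carries load in proportion to AE: A₁E₁ = 4829000 N, A₂E₂ = 52040000 N, ΣAE = 56870000 N.
δ = PL/ΣAE = -59300·468/56870000 = -0.488 mm.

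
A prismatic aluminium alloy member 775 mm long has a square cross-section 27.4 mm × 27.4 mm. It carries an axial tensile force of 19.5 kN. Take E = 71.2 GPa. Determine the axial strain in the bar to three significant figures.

3.65e-04

A = 750.8 mm².
σ = N/A = 25.97 MPa; ε = σ/E = 25.97/71200 = 3.648e-04.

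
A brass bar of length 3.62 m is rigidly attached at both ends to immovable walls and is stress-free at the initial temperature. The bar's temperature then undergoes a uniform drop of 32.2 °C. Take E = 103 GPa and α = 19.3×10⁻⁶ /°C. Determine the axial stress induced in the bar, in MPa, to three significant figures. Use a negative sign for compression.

64.0 MPa

Free thermal expansion αLΔT = 19.3e-6 · 3620 · -32.2 = -2.25 mm.
The walls impose strain ε = −(-2.25)/3620 = 6.2146e-04; σ = Eε = 103000 · 6.2146e-04 = 64.01 MPa.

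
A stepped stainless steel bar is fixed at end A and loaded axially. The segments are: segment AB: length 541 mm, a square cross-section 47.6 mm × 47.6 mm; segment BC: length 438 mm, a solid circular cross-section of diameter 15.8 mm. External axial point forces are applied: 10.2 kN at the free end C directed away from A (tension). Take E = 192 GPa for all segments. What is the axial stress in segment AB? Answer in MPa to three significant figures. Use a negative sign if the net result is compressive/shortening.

Internal axial forces (sectioning from the free end, tension +): N_BC = 10.2 kN, N_AB = 10.2 kN.
A_AB = 2266 mm².
σ_AB = N_AB/A_AB = 10200/2266 = 4.502 MPa.

4.50 MPa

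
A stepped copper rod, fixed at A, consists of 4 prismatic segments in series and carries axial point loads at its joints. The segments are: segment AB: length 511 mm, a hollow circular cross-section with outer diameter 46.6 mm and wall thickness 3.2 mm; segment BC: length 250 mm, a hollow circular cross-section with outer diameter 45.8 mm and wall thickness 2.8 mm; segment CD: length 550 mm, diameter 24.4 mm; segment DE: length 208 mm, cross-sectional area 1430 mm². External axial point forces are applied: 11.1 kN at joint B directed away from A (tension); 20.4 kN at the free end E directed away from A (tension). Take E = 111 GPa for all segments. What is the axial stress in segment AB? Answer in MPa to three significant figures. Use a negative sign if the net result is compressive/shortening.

72.2 MPa

Internal axial forces (sectioning from the free end, tension +): N_DE = 20.4 kN, N_CD = 20.4 kN, N_BC = 20.4 kN, N_AB = 31.5 kN.
A_AB = 436.3 mm².
σ_AB = N_AB/A_AB = 31500/436.3 = 72.2 MPa.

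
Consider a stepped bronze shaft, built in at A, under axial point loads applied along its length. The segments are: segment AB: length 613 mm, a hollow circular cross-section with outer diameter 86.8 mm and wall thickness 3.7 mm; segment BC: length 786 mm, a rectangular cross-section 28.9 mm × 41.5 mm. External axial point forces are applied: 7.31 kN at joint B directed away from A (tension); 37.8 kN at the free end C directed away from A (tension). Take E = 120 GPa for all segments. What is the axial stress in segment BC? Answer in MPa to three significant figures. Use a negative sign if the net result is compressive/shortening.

Internal axial forces (sectioning from the free end, tension +): N_BC = 37.8 kN, N_AB = 45.11 kN.
A_BC = 1199 mm².
σ_BC = N_BC/A_BC = 37800/1199 = 31.52 MPa.

31.5 MPa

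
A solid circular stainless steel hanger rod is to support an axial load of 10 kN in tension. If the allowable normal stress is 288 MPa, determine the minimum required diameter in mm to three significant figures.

6.65 mm

Required area A ≥ P/σ_allow = 10000/288 = 34.72 mm².
For a solid circular section, d ≥ √(4A/π) = 6.649 mm.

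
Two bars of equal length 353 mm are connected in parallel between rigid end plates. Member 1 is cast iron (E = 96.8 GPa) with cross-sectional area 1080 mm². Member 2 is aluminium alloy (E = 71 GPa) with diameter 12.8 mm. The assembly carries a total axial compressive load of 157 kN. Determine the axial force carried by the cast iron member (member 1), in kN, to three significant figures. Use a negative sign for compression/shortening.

-144 kN

A_2 = 128.7 mm².
Equal strain + equilibrium ⇒ each member carries load in proportion to AE: A₁E₁ = 104500000 N, A₂E₂ = 9136000 N, ΣAE = 113700000 N.
F₁ = P·A₁E₁/ΣAE = -157000·104500000/113700000 = -144400 N.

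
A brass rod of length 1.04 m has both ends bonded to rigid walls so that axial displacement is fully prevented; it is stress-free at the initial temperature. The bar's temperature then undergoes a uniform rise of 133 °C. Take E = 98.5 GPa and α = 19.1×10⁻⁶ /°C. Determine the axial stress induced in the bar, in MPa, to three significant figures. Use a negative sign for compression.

Free thermal expansion αLΔT = 19.1e-6 · 1040 · 133 = 2.642 mm.
The walls impose strain ε = −(2.642)/1040 = -2.5403e-03; σ = Eε = 98500 · -2.5403e-03 = -250.2 MPa.

-250 MPa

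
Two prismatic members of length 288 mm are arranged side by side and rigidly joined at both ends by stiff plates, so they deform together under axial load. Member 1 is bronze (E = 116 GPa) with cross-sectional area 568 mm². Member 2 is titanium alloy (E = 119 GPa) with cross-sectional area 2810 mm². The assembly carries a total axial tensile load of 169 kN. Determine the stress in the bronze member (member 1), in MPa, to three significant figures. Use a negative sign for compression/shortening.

49.0 MPa

Equal strain + equilibrium ⇒ each member carries load in proportion to AE: A₁E₁ = 65890000 N, A₂E₂ = 334400000 N, ΣAE = 400300000 N.
σ₁ = P·E₁/ΣAE = 169000·116000/400300000 = 48.98 MPa.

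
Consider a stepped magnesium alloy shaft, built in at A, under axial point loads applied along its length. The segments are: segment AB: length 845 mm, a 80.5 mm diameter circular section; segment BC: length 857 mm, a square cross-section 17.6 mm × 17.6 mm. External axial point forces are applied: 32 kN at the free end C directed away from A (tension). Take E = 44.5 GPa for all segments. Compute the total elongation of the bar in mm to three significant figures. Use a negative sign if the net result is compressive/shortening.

2.11 mm

Internal axial forces (sectioning from the free end, tension +): N_BC = 32 kN, N_AB = 32 kN.
A_AB = 5090 mm².
A_BC = 309.8 mm².
δ_AB = 32000·845/(5090·44500) = 0.1194 mm
δ_BC = 32000·857/(309.8·44500) = 1.99 mm
δ = Σδ_i = 2.109 mm.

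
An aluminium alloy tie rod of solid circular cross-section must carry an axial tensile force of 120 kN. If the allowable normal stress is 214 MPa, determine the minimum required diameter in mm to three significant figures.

26.7 mm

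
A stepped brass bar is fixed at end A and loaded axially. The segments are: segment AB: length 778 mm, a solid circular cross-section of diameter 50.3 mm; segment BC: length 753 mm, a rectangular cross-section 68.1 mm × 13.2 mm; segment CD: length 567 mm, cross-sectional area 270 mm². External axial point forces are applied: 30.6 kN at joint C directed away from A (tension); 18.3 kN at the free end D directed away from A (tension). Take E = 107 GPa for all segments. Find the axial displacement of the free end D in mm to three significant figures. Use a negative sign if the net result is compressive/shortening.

0.921 mm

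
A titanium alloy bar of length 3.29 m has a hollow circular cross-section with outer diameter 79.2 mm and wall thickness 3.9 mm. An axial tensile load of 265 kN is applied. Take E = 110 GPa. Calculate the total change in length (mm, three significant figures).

A = 922.6 mm².
δ_mech = NL/(AE) = 265000·3290/(922.6·110000) = 8.591 mm.

8.59 mm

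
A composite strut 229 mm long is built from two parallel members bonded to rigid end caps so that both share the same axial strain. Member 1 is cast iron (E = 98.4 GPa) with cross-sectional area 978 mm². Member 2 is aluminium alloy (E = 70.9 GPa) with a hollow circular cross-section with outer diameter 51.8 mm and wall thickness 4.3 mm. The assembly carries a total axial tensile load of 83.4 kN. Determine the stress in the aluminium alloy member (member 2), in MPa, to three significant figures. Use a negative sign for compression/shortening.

41.7 MPa

A_2 = 641.7 mm².
Equal strain + equilibrium ⇒ each member carries load in proportion to AE: A₁E₁ = 96240000 N, A₂E₂ = 45490000 N, ΣAE = 141700000 N.
σ₂ = P·E₂/ΣAE = 83400·70900/141700000 = 41.72 MPa.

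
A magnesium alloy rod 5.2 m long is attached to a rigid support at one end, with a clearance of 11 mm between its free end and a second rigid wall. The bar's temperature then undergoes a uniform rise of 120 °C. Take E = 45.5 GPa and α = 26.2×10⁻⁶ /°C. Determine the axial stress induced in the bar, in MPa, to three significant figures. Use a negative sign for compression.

Free thermal expansion αLΔT = 26.2e-6 · 5200 · 120 = 16.35 mm.
The walls engage after the gap closes; constrained expansion = 16.35 − 11 = 5.349 mm.
The walls impose strain ε = −(5.349)/5200 = -1.0286e-03; σ = Eε = 45500 · -1.0286e-03 = -46.8 MPa.

-46.8 MPa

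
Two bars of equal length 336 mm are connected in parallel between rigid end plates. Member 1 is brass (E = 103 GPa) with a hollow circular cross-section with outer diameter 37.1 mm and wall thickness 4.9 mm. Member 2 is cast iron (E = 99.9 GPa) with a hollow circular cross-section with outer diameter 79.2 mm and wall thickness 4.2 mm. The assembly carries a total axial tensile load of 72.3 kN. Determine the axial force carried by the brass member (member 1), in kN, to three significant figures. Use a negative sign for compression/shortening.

A_1 = 495.7 mm².
A_2 = 989.6 mm².
Equal strain + equilibrium ⇒ each member carries load in proportion to AE: A₁E₁ = 51060000 N, A₂E₂ = 98860000 N, ΣAE = 149900000 N.
F₁ = P·A₁E₁/ΣAE = 72300·51060000/149900000 = 24620 N.

24.6 kN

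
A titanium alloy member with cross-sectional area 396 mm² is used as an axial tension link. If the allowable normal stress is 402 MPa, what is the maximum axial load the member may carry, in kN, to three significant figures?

P_max = σ_allow · A = 402 · 396 = 159200 N = 159.2 kN.

159 kN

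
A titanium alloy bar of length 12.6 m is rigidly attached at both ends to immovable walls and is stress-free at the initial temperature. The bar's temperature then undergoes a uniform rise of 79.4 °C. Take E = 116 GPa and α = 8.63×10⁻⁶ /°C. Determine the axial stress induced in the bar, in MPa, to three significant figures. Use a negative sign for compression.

-79.5 MPa

Free thermal expansion αLΔT = 8.63e-6 · 12600 · 79.4 = 8.634 mm.
The walls impose strain ε = −(8.634)/12600 = -6.8522e-04; σ = Eε = 116000 · -6.8522e-04 = -79.49 MPa.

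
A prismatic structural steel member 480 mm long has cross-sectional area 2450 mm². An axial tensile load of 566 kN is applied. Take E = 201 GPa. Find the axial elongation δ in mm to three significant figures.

δ_mech = NL/(AE) = 566000·480/(2450·201000) = 0.5517 mm.

0.552 mm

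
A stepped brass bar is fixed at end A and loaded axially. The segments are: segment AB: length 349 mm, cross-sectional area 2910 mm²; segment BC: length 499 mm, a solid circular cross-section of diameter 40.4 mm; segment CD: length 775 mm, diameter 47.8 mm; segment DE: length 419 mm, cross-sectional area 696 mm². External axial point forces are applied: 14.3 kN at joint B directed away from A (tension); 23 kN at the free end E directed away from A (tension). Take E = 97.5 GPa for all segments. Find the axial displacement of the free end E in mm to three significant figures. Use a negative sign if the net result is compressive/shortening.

0.382 mm

Internal axial forces (sectioning from the free end, tension +): N_DE = 23 kN, N_CD = 23 kN, N_BC = 23 kN, N_AB = 37.3 kN.
A_BC = 1282 mm².
A_CD = 1795 mm².
δ_AB = 37300·349/(2910·97500) = 0.04588 mm
δ_BC = 23000·499/(1282·97500) = 0.09183 mm
δ_CD = 23000·775/(1795·97500) = 0.1019 mm
δ_DE = 23000·419/(696·97500) = 0.142 mm
δ = Σδ_i = 0.3816 mm.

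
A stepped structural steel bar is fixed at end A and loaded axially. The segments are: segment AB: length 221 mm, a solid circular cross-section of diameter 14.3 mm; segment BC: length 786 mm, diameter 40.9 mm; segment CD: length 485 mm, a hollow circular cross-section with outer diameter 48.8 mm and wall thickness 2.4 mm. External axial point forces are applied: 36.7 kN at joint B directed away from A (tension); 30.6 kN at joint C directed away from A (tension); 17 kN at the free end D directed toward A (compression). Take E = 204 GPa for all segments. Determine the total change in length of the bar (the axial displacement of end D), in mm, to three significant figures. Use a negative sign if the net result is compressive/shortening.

0.264 mm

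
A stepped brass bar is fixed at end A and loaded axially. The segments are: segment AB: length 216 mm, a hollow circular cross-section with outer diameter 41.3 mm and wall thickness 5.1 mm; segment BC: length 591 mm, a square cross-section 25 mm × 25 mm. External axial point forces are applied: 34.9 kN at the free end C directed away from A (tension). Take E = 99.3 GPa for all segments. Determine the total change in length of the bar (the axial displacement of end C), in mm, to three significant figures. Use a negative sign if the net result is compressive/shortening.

0.463 mm

Internal axial forces (sectioning from the free end, tension +): N_BC = 34.9 kN, N_AB = 34.9 kN.
A_AB = 580 mm².
A_BC = 625 mm².
δ_AB = 34900·216/(580·99300) = 0.1309 mm
δ_BC = 34900·591/(625·99300) = 0.3323 mm
δ = Σδ_i = 0.4632 mm.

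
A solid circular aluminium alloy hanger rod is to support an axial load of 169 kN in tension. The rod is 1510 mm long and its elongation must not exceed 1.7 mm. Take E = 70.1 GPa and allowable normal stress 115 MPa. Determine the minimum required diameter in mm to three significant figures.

52.2 mm

Required area A ≥ P/σ_allow = 169000/115 = 1470 mm².
For a solid circular section, d ≥ √(4A/π) = 43.26 mm.
Elongation limit: A ≥ PL/(Eδ_allow) = 169000·1510/(70100·1.7) = 2141 mm² ⇒ d ≥ 52.22 mm.
The elongation limit governs.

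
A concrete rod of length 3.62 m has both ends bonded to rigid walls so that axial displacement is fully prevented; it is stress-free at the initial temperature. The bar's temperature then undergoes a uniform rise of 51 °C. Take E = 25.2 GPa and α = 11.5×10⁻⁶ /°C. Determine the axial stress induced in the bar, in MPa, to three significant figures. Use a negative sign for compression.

-14.8 MPa

Free thermal expansion αLΔT = 11.5e-6 · 3620 · 51 = 2.123 mm.
The walls impose strain ε = −(2.123)/3620 = -5.8650e-04; σ = Eε = 25200 · -5.8650e-04 = -14.78 MPa.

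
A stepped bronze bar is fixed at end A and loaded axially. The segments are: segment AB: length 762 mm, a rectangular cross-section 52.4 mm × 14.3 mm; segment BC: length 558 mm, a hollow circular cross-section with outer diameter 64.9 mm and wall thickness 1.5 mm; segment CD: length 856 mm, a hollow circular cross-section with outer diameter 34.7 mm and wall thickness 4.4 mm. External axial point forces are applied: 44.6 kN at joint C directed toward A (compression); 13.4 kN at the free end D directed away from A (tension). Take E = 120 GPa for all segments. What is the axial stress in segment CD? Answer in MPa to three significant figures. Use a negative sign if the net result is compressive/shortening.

32.0 MPa

Internal axial forces (sectioning from the free end, tension +): N_CD = 13.4 kN, N_BC = -31.2 kN, N_AB = -31.2 kN.
A_CD = 418.8 mm².
σ_CD = N_CD/A_CD = 13400/418.8 = 31.99 MPa.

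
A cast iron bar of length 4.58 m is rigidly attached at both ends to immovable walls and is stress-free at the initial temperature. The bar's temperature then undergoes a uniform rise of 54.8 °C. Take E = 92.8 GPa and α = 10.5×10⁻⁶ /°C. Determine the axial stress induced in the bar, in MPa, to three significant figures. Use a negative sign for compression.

-53.4 MPa

Free thermal expansion αLΔT = 10.5e-6 · 4580 · 54.8 = 2.635 mm.
The walls impose strain ε = −(2.635)/4580 = -5.7540e-04; σ = Eε = 92800 · -5.7540e-04 = -53.4 MPa.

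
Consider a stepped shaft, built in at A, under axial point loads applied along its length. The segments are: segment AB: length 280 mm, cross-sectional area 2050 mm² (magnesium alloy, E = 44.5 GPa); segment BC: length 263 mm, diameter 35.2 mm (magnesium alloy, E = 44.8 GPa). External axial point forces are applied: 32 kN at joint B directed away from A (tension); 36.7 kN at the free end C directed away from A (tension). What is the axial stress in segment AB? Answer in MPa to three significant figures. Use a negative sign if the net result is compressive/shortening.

33.5 MPa

Internal axial forces (sectioning from the free end, tension +): N_BC = 36.7 kN, N_AB = 68.7 kN.
σ_AB = N_AB/A_AB = 68700/2050 = 33.51 MPa.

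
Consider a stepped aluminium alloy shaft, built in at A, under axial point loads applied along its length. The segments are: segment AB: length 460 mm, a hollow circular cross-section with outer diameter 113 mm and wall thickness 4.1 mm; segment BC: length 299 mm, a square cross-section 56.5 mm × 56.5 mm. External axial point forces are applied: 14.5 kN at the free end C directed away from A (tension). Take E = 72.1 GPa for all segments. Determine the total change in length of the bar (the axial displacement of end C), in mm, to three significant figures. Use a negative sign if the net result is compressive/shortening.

Internal axial forces (sectioning from the free end, tension +): N_BC = 14.5 kN, N_AB = 14.5 kN.
A_AB = 1403 mm².
A_BC = 3192 mm².
δ_AB = 14500·460/(1403·72100) = 0.06595 mm
δ_BC = 14500·299/(3192·72100) = 0.01884 mm
δ = Σδ_i = 0.08479 mm.

0.0848 mm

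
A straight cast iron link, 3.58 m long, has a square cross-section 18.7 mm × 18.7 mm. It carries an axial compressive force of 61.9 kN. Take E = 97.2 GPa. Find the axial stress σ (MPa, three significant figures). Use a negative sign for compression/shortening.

A = 349.7 mm².
σ = N/A = -61900/349.7 = -177 MPa.

-177 MPa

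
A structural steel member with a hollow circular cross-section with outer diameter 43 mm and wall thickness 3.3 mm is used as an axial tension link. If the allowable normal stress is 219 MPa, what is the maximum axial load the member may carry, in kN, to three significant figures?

A = 411.6 mm².
P_max = σ_allow · A = 219 · 411.6 = 90140 N = 90.14 kN.

90.1 kN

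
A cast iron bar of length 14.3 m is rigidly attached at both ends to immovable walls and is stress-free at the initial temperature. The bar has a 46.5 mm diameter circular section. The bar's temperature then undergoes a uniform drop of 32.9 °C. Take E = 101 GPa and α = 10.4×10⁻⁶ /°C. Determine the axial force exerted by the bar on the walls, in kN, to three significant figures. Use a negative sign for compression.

Free thermal expansion αLΔT = 10.4e-6 · 14300 · -32.9 = -4.893 mm.
The walls impose strain ε = −(-4.893)/14300 = 3.4216e-04; σ = Eε = 101000 · 3.4216e-04 = 34.56 MPa.
Wall reaction R = σ·A = 34.56·1698 = 58690 N = 58.69 kN.

58.7 kN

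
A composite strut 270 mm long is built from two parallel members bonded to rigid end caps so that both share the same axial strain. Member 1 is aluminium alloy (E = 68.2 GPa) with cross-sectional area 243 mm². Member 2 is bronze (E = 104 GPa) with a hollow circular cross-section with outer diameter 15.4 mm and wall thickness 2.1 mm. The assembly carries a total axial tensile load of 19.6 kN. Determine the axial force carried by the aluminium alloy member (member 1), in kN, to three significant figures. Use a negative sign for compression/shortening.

12.6 kN

A_2 = 87.74 mm².
Equal strain + equilibrium ⇒ each member carries load in proportion to AE: A₁E₁ = 16570000 N, A₂E₂ = 9125000 N, ΣAE = 25700000 N.
F₁ = P·A₁E₁/ΣAE = 19600·16570000/25700000 = 12640 N.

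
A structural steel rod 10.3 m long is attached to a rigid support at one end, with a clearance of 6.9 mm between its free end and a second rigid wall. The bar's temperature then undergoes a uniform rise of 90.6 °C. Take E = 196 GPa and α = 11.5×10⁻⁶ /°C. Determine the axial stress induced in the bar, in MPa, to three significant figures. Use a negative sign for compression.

Free thermal expansion αLΔT = 11.5e-6 · 10300 · 90.6 = 10.73 mm.
The walls engage after the gap closes; constrained expansion = 10.73 − 6.9 = 3.832 mm.
The walls impose strain ε = −(3.832)/10300 = -3.7200e-04; σ = Eε = 196000 · -3.7200e-04 = -72.91 MPa.

-72.9 MPa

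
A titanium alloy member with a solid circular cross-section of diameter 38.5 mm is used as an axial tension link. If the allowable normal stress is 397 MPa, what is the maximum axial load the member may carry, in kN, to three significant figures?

A = 1164 mm².
P_max = σ_allow · A = 397 · 1164 = 462200 N = 462.2 kN.

462 kN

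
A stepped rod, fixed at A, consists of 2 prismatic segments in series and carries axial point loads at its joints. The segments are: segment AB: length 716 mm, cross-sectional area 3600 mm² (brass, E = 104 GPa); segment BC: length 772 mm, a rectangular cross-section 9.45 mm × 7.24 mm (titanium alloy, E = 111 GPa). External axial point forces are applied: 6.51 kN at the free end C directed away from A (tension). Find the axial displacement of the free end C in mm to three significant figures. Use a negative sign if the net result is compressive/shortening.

Internal axial forces (sectioning from the free end, tension +): N_BC = 6.51 kN, N_AB = 6.51 kN.
A_BC = 68.42 mm².
δ_AB = 6510·716/(3600·104000) = 0.01245 mm
δ_BC = 6510·772/(68.42·111000) = 0.6618 mm
δ = Σδ_i = 0.6742 mm.

0.674 mm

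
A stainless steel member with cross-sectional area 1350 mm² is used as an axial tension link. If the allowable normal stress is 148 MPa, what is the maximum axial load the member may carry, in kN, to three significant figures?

200 kN

P_max = σ_allow · A = 148 · 1350 = 199800 N = 199.8 kN.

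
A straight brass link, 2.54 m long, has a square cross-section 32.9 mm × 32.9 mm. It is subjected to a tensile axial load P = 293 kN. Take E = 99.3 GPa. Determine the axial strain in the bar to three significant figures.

A = 1082 mm².
σ = N/A = 270.7 MPa; ε = σ/E = 270.7/99300 = 2.726e-03.

0.00273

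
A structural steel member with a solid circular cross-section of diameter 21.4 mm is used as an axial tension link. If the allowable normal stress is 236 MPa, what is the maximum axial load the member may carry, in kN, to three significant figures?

84.9 kN

A = 359.7 mm².
P_max = σ_allow · A = 236 · 359.7 = 84880 N = 84.88 kN.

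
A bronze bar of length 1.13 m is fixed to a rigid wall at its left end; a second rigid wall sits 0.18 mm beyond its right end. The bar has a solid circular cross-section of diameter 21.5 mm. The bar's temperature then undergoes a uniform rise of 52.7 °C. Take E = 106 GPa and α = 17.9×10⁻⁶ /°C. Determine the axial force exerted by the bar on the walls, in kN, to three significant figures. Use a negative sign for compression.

-30.2 kN

Free thermal expansion αLΔT = 17.9e-6 · 1130 · 52.7 = 1.066 mm.
The walls engage after the gap closes; constrained expansion = 1.066 − 0.18 = 0.886 mm.
The walls impose strain ε = −(0.886)/1130 = -7.8404e-04; σ = Eε = 106000 · -7.8404e-04 = -83.11 MPa.
Wall reaction R = σ·A = -83.11·363.1 = -30170 N = -30.17 kN.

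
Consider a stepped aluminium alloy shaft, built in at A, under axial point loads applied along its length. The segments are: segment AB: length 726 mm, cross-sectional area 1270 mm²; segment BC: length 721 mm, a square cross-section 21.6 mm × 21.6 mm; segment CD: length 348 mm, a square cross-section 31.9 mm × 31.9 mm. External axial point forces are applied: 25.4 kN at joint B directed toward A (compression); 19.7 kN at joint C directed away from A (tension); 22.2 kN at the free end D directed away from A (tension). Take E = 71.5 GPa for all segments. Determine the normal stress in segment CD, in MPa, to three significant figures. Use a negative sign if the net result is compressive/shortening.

21.8 MPa

Internal axial forces (sectioning from the free end, tension +): N_CD = 22.2 kN, N_BC = 41.9 kN, N_AB = 16.5 kN.
A_CD = 1018 mm².
σ_CD = N_CD/A_CD = 22200/1018 = 21.82 MPa.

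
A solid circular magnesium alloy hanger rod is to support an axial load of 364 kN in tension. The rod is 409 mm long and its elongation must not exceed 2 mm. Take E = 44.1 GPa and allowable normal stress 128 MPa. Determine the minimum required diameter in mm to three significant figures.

60.2 mm

Required area A ≥ P/σ_allow = 364000/128 = 2844 mm².
For a solid circular section, d ≥ √(4A/π) = 60.17 mm.
Elongation limit: A ≥ PL/(Eδ_allow) = 364000·409/(44100·2) = 1688 mm² ⇒ d ≥ 46.36 mm.
The stress limit governs.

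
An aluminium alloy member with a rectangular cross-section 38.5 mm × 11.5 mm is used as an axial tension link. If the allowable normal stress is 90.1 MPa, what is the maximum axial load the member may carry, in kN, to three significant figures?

39.9 kN

A = 442.8 mm².
P_max = σ_allow · A = 90.1 · 442.8 = 39890 N = 39.89 kN.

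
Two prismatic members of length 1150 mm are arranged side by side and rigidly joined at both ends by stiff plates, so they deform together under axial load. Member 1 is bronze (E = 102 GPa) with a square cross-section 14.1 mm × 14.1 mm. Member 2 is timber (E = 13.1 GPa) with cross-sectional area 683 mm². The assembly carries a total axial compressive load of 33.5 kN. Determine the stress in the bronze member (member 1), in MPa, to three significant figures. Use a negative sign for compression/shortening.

-117 MPa

A_1 = 198.8 mm².
Equal strain + equilibrium ⇒ each member carries load in proportion to AE: A₁E₁ = 20280000 N, A₂E₂ = 8947000 N, ΣAE = 29230000 N.
σ₁ = P·E₁/ΣAE = -33500·102000/29230000 = -116.9 MPa.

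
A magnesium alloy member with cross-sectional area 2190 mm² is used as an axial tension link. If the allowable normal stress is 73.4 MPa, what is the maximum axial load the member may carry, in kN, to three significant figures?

161 kN

P_max = σ_allow · A = 73.4 · 2190 = 160700 N = 160.7 kN.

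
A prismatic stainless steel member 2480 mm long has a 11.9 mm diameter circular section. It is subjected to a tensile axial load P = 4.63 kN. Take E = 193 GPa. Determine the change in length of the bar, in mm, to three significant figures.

0.535 mm

A = 111.2 mm².
δ_mech = NL/(AE) = 4630·2480/(111.2·193000) = 0.5349 mm.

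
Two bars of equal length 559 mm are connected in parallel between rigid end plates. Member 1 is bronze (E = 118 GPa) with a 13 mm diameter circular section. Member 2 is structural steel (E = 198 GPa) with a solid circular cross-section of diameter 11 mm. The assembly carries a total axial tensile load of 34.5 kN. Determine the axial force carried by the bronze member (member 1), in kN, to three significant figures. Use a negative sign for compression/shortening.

A_1 = 132.7 mm².
A_2 = 95.03 mm².
Equal strain + equilibrium ⇒ each member carries load in proportion to AE: A₁E₁ = 15660000 N, A₂E₂ = 18820000 N, ΣAE = 34480000 N.
F₁ = P·A₁E₁/ΣAE = 34500·15660000/34480000 = 15670 N.

15.7 kN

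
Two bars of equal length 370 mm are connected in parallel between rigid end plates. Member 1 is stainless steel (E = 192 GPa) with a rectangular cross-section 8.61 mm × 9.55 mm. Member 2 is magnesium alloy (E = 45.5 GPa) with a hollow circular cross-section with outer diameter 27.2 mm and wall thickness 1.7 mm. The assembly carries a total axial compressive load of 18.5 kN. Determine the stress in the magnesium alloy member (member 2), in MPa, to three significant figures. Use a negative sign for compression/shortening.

A_1 = 82.23 mm².
A_2 = 136.2 mm².
Equal strain + equilibrium ⇒ each member carries load in proportion to AE: A₁E₁ = 15790000 N, A₂E₂ = 6197000 N, ΣAE = 21980000 N.
σ₂ = P·E₂/ΣAE = -18500·45500/21980000 = -38.29 MPa.

-38.3 MPa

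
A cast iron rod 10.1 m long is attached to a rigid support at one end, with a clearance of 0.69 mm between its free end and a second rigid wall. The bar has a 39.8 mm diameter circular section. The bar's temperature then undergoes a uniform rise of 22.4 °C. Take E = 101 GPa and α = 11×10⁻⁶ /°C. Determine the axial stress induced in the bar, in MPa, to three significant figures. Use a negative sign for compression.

Free thermal expansion αLΔT = 11e-6 · 10100 · 22.4 = 2.489 mm.
The walls engage after the gap closes; constrained expansion = 2.489 − 0.69 = 1.799 mm.
The walls impose strain ε = −(1.799)/10100 = -1.7808e-04; σ = Eε = 101000 · -1.7808e-04 = -17.99 MPa.

-18.0 MPa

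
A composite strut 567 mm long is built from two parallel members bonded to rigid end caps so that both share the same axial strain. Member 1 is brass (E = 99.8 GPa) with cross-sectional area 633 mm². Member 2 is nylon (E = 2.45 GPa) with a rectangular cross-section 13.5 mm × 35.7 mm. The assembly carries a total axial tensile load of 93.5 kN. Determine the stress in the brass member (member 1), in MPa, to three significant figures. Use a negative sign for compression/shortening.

A_2 = 482 mm².
Equal strain + equilibrium ⇒ each member carries load in proportion to AE: A₁E₁ = 63170000 N, A₂E₂ = 1181000 N, ΣAE = 64350000 N.
σ₁ = P·E₁/ΣAE = 93500·99800/64350000 = 145 MPa.

145 MPa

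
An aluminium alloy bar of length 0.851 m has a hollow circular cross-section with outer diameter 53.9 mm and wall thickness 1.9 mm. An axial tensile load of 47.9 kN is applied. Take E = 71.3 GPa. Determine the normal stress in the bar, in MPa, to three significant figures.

A = 310.4 mm².
σ = N/A = 47900/310.4 = 154.3 MPa.

154 MPa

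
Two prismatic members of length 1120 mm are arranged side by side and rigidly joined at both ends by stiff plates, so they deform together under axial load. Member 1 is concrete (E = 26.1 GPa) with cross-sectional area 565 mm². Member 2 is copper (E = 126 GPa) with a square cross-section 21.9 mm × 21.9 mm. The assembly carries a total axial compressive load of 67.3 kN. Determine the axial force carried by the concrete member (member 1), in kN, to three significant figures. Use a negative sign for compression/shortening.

-13.2 kN

A_2 = 479.6 mm².
Equal strain + equilibrium ⇒ each member carries load in proportion to AE: A₁E₁ = 14750000 N, A₂E₂ = 60430000 N, ΣAE = 75180000 N.
F₁ = P·A₁E₁/ΣAE = -67300·14750000/75180000 = -13200 N.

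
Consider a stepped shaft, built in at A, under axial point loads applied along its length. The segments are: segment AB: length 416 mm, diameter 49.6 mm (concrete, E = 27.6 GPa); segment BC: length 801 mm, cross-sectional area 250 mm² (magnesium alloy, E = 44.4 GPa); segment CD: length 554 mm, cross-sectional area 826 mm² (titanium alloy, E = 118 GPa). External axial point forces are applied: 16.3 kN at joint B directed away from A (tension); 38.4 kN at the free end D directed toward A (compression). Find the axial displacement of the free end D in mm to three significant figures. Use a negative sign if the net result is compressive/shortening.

-3.16 mm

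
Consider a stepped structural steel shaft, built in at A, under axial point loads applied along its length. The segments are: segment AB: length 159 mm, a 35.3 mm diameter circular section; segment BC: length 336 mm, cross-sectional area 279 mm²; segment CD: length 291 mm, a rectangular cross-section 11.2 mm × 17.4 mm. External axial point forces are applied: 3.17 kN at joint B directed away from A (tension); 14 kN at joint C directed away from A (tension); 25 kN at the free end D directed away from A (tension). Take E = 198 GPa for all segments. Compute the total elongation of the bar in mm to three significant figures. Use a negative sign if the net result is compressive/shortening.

0.460 mm

Internal axial forces (sectioning from the free end, tension +): N_CD = 25 kN, N_BC = 39 kN, N_AB = 42.17 kN.
A_AB = 978.7 mm².
A_CD = 194.9 mm².
δ_AB = 42170·159/(978.7·198000) = 0.0346 mm
δ_BC = 39000·336/(279·198000) = 0.2372 mm
δ_CD = 25000·291/(194.9·198000) = 0.1885 mm
δ = Σδ_i = 0.4604 mm.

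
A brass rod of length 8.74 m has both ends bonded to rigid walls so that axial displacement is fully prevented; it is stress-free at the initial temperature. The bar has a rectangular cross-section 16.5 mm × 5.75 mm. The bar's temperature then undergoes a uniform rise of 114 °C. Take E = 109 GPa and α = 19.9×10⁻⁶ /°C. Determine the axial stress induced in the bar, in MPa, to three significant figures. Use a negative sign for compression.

-247 MPa

Free thermal expansion αLΔT = 19.9e-6 · 8740 · 114 = 19.83 mm.
The walls impose strain ε = −(19.83)/8740 = -2.2686e-03; σ = Eε = 109000 · -2.2686e-03 = -247.3 MPa.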